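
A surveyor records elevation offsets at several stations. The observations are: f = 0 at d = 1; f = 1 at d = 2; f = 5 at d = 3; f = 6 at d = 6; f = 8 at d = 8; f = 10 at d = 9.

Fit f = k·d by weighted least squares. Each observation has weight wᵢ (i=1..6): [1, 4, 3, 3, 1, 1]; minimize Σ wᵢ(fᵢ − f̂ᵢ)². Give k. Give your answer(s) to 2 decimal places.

k = 1.06

With design matrix A, AᵀWA = [[297]] and AᵀWf = [315]ᵀ.
k = 315/297 = 1.06061.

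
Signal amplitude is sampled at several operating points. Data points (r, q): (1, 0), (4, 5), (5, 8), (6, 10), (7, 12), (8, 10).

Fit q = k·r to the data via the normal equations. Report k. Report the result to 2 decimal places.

k = 1.49

Setting ∂/∂k … = 0 gives: 191·k = 284.
(Σr·r = 191, Σr·q = 284.)
k = 284/191 = 1.48691.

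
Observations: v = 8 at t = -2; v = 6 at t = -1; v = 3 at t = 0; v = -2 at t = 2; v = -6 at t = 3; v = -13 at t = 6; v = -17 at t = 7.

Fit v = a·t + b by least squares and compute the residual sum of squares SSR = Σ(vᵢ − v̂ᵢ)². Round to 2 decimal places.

SSR = 1.84

MᵀM·[a, b]ᵀ = Mᵀv reads: 103·a + 15·b = -241;  15·a + 7·b = -21.
det = 103·7 − 15² = 496.
a = ((-241)·7 − 15·(-21))/496 = -343/124; b = (103·(-21) − 15·(-241))/496 = 363/124.
Residuals: -57/124, 19/62, 9/124, 75/124, -39/62, 83/124, -35/62; SSR = 57/31.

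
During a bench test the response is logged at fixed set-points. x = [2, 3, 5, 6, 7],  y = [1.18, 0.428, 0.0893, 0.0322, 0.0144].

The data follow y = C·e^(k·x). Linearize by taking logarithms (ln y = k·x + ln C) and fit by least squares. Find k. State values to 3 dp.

k = -0.874

Taking logs, ln y = k·x + ln C, so regress ln y on x.
XᵀX = [[123.0000, 23.0000]; [23.0000, 5]], rhs = [-64.5921, -10.7752]ᵀ  (here Σx = 23.0000, Σ(x)² = 123.0000, Σln y = -10.7752, Σx·ln y = -64.5921).
Δ = 123.0000·5 − (23.0000)² = 86.0000; k = (-64.5921·5 − 23.0000·-10.7752)/86.0000 = -0.87362, ln C = (123.0000·-10.7752 − 23.0000·-64.5921)/86.0000 = 1.86360.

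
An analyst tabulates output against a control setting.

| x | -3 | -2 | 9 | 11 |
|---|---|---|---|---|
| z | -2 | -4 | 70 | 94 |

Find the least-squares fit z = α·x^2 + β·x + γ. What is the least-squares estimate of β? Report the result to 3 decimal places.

β = 3.181

Sums needed: Σx^2·x^2 = 21299, Σx^2·x = 2025, Σx^2 = 215, Σx·x = 215, Σx = 15, Σ1 = 4.
Right-hand side: Σx^2·z = 17010, Σx·z = 1678, Σz = 158.
Row-reducing yields α = 2920/6131, β = 97526/30655, γ = 12080/6131.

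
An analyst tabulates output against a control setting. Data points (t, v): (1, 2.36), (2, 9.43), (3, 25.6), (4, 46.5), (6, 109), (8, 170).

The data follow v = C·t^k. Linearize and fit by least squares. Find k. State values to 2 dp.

Taking logs, ln v = k·ln t + ln C, so regress ln v on ln t.
XᵀX = [[11.1437, 7.0493]; [7.0493, 6]], rhs = [29.5257, 20.0117]ᵀ  (here Σln t = 7.0493, Σ(ln t)² = 11.1437, Σln v = 20.0117, Σln t·ln v = 29.5257).
Solving (det = 17.1702): k = 2.10168, ln C = 0.86608.

k = 2.10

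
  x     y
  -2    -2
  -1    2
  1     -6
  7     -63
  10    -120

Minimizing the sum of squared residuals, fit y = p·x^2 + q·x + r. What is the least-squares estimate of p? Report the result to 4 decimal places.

Setting ∂/∂p … = 0 gives: 12419·p + 1335·q + 155·r = -15099;  1335·p + 155·q + 15·r = -1645;  155·p + 15·q + 5·r = -189.
(Σx^2·x^2 = 12419, Σx^2·x = 1335, Σx^2 = 155, Σx·x = 155, Σx = 15, Σ1 = 5, Σx^2·y = -15099, Σx·y = -1645, Σy = -189.)
Row-reducing yields p = -187/192, q = -671/320, r = -79/60.

p = -0.9740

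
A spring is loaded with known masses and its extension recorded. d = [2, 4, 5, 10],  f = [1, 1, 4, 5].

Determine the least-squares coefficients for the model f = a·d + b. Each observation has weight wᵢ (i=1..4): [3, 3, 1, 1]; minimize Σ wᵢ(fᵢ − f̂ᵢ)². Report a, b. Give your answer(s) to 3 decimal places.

Compute the Gram sums: Σwᵢ·d·d = 185, Σwᵢ·d = 33, Σwᵢ·1 = 8.
And Σwᵢ·d·f = 88, Σwᵢ·f = 15.
Normal equations: [[185, 33]; [33, 8]]·[a, b]ᵀ = [88, 15]ᵀ.
det = 185·8 − 33² = 391.
a = (88·8 − 33·15)/391 = 209/391; b = (185·15 − 33·88)/391 = -129/391.

a = 0.535, b = -0.330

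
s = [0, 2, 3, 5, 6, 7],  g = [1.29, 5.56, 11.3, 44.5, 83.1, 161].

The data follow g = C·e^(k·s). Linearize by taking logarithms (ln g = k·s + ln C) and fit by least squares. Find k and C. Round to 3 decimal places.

k = 0.688, C = 1.367

Linearized form: ln g = k·s + ln C. From the 6 transformed points,
AᵀA = [[123.0000, 23.0000]; [23.0000, 6]], rhs = [91.7731, 17.6920]ᵀ  (here Σs = 23.0000, Σ(s)² = 123.0000, Σln g = 17.6920, Σs·ln g = 91.7731).
Δ = 123.0000·6 − (23.0000)² = 209.0000; k = (91.7731·6 − 23.0000·17.6920)/209.0000 = 0.68767, ln C = (123.0000·17.6920 − 23.0000·91.7731)/209.0000 = 0.31259, so C = exp(0.31259) = 1.36696.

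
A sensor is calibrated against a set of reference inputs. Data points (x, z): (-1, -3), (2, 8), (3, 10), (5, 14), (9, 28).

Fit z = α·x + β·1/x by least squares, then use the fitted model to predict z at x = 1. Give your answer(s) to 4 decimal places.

Normal-equation sums: Σx·x = 120, Σx·1/x = 5, Σ1/x·1/x = 11449/8100.
For Aᵀz: Σx·z = 371, Σ1/x·z = 731/45.
Normal equations: [[120, 5]; [5, 11449/8100]]·[α, β]ᵀ = [371, 731/45]ᵀ.
Determinant 120·(11449/8100) − 5² = 19523/135.
α = (371·(11449/8100) − 5·(731/45))/(19523/135) = 3589679/1171380; β = (120·(731/45) − 5·371)/(19523/135) = 12735/19523.
At x = 1: ẑ = (3589679/1171380)·(1) + (12735/19523)·(1) = 4353779/1171380.

ẑ = 3.7168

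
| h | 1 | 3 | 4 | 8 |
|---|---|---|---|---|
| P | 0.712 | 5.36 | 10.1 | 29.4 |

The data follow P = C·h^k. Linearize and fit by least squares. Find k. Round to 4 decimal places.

Taking logs, ln P = k·ln h + ln C, so regress ln P on ln h.
Σln h = 4.5643, Σ(ln h)² = 7.4528, Σln P = 7.0328, Σln h·ln P = 12.0810.
Equations: 7.4528·k + 4.5643·ln C = 12.0810;  4.5643·k + 4·ln C = 7.0328.
Slope k = (n·Σln h·ln P − Σln h·Σln P)/(n·Σ(ln h)² − (Σln h)²) = (4·12.0810 − 4.5643·7.0328)/8.9781 = 1.80703; ln C = (Σln P − k·Σln h)/n = -0.30377.

k = 1.8070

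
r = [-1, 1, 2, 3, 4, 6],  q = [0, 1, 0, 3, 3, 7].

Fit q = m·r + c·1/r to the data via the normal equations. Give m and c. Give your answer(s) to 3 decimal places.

m = 1.040, c = -0.948

Entries of MᵀM: Σr·r = 67, Σr·1/r = 6, Σ1/r·1/r = 353/144.
For Mᵀq: Σr·q = 64, Σ1/r·q = 47/12.
So MᵀM·[m, c]ᵀ = Mᵀq: [[67, 6]; [6, 353/144]]·[m, c]ᵀ = [64, 47/12]ᵀ.
Eliminating c: (353/144)·(row 1) − 6·(row 2) gives (18467/144)·m = (353/144)·64 − 6·(47/12) = 2401/18, so m = 19208/18467.
Then c = ((47/12) − 6·(19208/18467))/(353/144) = -17508/18467.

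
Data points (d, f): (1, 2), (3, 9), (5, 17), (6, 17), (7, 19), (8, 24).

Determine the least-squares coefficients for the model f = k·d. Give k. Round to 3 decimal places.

k = 2.940

Compute the Gram sums: Σd·d = 184.
And Σd·f = 541.
Hence k = 541 / 184 ≈ 2.94022.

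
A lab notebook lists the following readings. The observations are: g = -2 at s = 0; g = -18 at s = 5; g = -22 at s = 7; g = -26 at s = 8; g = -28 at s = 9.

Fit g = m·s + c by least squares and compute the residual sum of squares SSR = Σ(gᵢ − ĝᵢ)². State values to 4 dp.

SSR = 2.2677

Compute the Gram sums: Σs·s = 219, Σs = 29, Σ1 = 5.
And Σs·g = -704, Σg = -96.
XᵀX·[m, c]ᵀ = Xᵀg becomes [[219, 29]; [29, 5]]·[m, c]ᵀ = [-704, -96]ᵀ.
det = 219·5 − 29² = 254.
m = ((-704)·5 − 29·(-96))/254 = -368/127; c = (219·(-96) − 29·(-704))/254 = -304/127.
Residuals: 50/127, -142/127, 86/127, -54/127, 60/127; SSR = 288/127.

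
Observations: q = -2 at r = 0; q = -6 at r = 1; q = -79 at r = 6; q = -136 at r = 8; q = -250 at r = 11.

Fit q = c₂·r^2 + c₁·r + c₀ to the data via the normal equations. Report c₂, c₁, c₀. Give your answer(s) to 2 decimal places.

The normal equations are: 20034·c₂ + 2060·c₁ + 222·c₀ = -41804;  2060·c₂ + 222·c₁ + 26·c₀ = -4318;  222·c₂ + 26·c₁ + 5·c₀ = -473.
(Σr^2·r^2 = 20034, Σr^2·r = 2060, Σr^2 = 222, Σr·r = 222, Σr = 26, Σ1 = 5, Σr^2·q = -41804, Σr·q = -4318, Σq = -473.)
Row-reducing yields c₂ = -153395/79087, c₁ = -92866/79087, c₀ = -187989/79087.

c₂ = -1.94, c₁ = -1.17, c₀ = -2.38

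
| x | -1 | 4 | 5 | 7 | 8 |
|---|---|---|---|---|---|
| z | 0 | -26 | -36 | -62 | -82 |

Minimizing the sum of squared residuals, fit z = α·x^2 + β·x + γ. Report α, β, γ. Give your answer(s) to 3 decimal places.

α = -0.987, β = -2.045, γ = -1.189

Normal-equation sums: Σx^2·x^2 = 7379, Σx^2·x = 1043, Σx^2 = 155, Σx·x = 155, Σx = 23, Σ1 = 5.
For Aᵀz: Σx^2·z = -9602, Σx·z = -1374, Σz = -206.
Solving the 3×3 system (Gaussian elimination) gives α = -3649/3696, β = -229/112, γ = -2197/1848.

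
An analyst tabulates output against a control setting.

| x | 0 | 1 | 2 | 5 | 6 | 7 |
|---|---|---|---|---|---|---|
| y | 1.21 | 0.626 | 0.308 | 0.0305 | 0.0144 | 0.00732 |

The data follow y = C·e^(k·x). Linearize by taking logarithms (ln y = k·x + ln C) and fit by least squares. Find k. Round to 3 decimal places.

k = -0.742

Taking logs, ln y = k·x + ln C, so regress ln y on x.
Σx = 21.0000, Σ(x)² = 115.0000, Σln y = -14.1031, Σx·ln y = -80.1370.
Normal system: [[115.0000, 21.0000]; [21.0000, 6]]·[k, ln C]ᵀ = [-80.1370, -14.1031]ᵀ.
Δ = 115.0000·6 − (21.0000)² = 249.0000; k = (-80.1370·6 − 21.0000·-14.1031)/249.0000 = -0.74159, ln C = (115.0000·-14.1031 − 21.0000·-80.1370)/249.0000 = 0.24505.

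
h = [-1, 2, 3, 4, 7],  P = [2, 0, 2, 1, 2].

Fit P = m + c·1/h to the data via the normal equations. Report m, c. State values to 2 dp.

m = 1.44, c = -0.78

From the data, Σ1 = 5, Σ1/h = 19/84, Σ1/h·1/h = 10189/7056.
Moment sums: ΣP = 7, Σ1/h·P = -67/84.
So MᵀM·[m, c]ᵀ = MᵀP: [[5, 19/84]; [19/84, 10189/7056]]·[m, c]ᵀ = [7, -67/84]ᵀ.
Determinant 5·(10189/7056) − (19/84)² = 6323/882.
m = (7·(10189/7056) − (19/84)·(-67/84))/(6323/882) = 18149/12646; c = (5·(-67/84) − (19/84)·7)/(6323/882) = -4914/6323.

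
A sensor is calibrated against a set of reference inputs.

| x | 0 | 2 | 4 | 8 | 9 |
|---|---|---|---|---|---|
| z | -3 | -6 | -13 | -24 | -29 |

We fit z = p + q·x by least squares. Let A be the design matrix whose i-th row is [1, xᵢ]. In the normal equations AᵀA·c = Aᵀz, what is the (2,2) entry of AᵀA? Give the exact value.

165

Row 2 ↔ basis x, column 2 ↔ basis x, so (AᵀA)_{2,2} = Σᵢ (x)·(x) = (0)·(0) + (2)·(2) + (4)·(4) + (8)·(8) + (9)·(9) = 165.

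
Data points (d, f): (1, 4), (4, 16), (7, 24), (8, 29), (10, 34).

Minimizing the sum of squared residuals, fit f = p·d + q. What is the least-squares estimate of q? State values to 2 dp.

Compute the Gram sums: Σd·d = 230, Σd = 30, Σ1 = 5.
And Σd·f = 808, Σf = 107.
XᵀX·[p, q]ᵀ = Xᵀf becomes [[230, 30]; [30, 5]]·[p, q]ᵀ = [808, 107]ᵀ.
det = 230·5 − 30² = 250.
p = (808·5 − 30·107)/250 = 83/25; q = (230·107 − 30·808)/250 = 37/25.

q = 1.48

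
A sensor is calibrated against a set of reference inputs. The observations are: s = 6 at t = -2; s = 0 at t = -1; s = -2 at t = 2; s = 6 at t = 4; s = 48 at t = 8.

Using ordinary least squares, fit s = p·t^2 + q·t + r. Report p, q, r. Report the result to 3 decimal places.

Entries of MᵀM: Σt^2·t^2 = 4385, Σt^2·t = 575, Σt^2 = 89, Σt·t = 89, Σt = 11, Σ1 = 5.
Right-hand side: Σt^2·s = 3184, Σt·s = 392, Σs = 58.
So MᵀM·[p, q, r]ᵀ = Mᵀs: [[4385, 575, 89]; [575, 89, 11]; [89, 11, 5]]·[p, q, r]ᵀ = [3184, 392, 58]ᵀ.
Row-reducing yields p = 8159/7854, q = -5233/2618, r = -1399/561.

p = 1.039, q = -1.999, r = -2.494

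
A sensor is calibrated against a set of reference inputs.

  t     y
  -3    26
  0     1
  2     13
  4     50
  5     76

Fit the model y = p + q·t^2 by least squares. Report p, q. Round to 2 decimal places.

With design matrix A, AᵀA = [[5, 54]; [54, 978]] and Aᵀy = [166, 2986]ᵀ.
Determinant 5·978 − 54² = 1974.
p = (166·978 − 54·2986)/1974 = 184/329; q = (5·2986 − 54·166)/1974 = 2983/987.

p = 0.56, q = 3.02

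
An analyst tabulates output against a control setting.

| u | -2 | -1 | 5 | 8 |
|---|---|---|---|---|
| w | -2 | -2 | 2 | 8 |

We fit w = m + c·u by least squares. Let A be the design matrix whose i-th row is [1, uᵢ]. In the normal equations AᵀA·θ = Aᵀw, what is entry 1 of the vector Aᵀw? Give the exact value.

6

Entry 1 ↔ basis 1, so (Aᵀw)_{1} = Σᵢ wᵢ = (1)·(-2) + (1)·(-2) + (1)·(2) + (1)·(8) = 6.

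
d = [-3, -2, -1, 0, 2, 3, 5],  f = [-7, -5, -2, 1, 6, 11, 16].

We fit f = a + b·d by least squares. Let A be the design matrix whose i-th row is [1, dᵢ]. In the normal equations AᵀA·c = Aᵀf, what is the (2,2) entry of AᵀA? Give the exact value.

Row 2 ↔ basis d, column 2 ↔ basis d, so (AᵀA)_{2,2} = Σᵢ (d)·(d) = (-3)·(-3) + (-2)·(-2) + (-1)·(-1) + (0)·(0) + (2)·(2) + (3)·(3) + (5)·(5) = 52.

52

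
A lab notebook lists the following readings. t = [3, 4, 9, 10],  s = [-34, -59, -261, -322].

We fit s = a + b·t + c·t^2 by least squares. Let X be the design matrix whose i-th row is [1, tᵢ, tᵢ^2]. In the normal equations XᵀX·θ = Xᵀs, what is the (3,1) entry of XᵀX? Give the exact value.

Row 3 ↔ basis t^2, column 1 ↔ basis 1, so (XᵀX)_{3,1} = Σᵢ t^2 = (9)·(1) + (16)·(1) + (81)·(1) + (100)·(1) = 206.

206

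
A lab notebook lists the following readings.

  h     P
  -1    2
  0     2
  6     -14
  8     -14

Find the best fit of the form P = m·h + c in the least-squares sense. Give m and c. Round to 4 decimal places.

m = -2.0426, c = 0.6383

The normal system XᵀX·[m, c]ᵀ = XᵀP is [[101, 13]; [13, 4]]·[m, c]ᵀ = [-198, -24]ᵀ.
Eliminating c: 4·(row 1) − 13·(row 2) gives 235·m = 4·(-198) − 13·(-24) = -480, so m = -96/47.
Then c = ((-24) − 13·(-96/47))/4 = 30/47.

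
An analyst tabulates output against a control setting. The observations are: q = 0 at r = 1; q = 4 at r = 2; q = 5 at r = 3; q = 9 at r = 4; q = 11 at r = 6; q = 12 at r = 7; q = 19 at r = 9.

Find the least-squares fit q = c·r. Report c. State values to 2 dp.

c = 1.94

Sums needed: Σr·r = 196.
And Σr·q = 380.
MᵀM·[c]ᵀ = Mᵀq becomes [[196]]·[c]ᵀ = [380]ᵀ.
c = 380/196 = 1.93878.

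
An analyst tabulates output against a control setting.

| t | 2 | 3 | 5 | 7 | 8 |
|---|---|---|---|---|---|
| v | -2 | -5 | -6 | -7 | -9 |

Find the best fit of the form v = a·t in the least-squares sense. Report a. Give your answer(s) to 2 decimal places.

a = -1.13

Entries of AᵀA: Σt·t = 151.
Right-hand side: Σt·v = -170.
Hence a = -170 / 151 ≈ -1.12583.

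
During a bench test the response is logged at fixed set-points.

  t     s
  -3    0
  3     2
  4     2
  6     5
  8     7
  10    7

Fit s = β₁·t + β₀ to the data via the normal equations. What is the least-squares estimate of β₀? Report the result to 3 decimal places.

β₀ = 1.003

Setting ∂/∂β₁ … = 0 gives: 234·β₁ + 28·β₀ = 170;  28·β₁ + 6·β₀ = 23.
(Σt·t = 234, Σt = 28, Σ1 = 6, Σt·s = 170, Σs = 23.)
Eliminating β₀: 6·(row 1) − 28·(row 2) gives 620·β₁ = 6·170 − 28·23 = 376, so β₁ = 94/155.
Then β₀ = (23 − 28·(94/155))/6 = 311/310.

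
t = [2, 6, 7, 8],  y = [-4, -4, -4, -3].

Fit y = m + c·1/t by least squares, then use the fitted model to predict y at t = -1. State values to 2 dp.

ŷ = -2.35

The normal system XᵀX·[m, c]ᵀ = Xᵀy is [[4, 157/168]; [157/168, 8857/28224]]·[m, c]ᵀ = [-15, -607/168]ᵀ.
Eliminating c: (8857/28224)·(row 1) − (157/168)·(row 2) gives (3593/9408)·m = (8857/28224)·(-15) − (157/168)·(-607/168) = -9389/7056, so m = -37556/10779.
Then c = ((-607/168) − (157/168)·(-37556/10779))/(8857/28224) = -4088/3593.
At t = -1: ŷ = (-37556/10779)·(1) + (-4088/3593)·(-1) = -25292/10779.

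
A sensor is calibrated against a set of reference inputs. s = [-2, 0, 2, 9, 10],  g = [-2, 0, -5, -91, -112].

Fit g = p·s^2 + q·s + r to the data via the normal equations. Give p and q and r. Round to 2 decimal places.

The normal equations are: 16593·p + 1729·q + 189·r = -18599;  1729·p + 189·q + 19·r = -1945;  189·p + 19·q + 5·r = -210.
(Σs^2·s^2 = 16593, Σs^2·s = 1729, Σs^2 = 189, Σs·s = 189, Σs = 19, Σ1 = 5, Σs^2·g = -18599, Σs·g = -1945, Σg = -210.)
Solving the 3×3 system (Gaussian elimination) gives p = -214543/204758, q = -154087/204758, r = 47710/102379.

p = -1.05, q = -0.75, r = 0.47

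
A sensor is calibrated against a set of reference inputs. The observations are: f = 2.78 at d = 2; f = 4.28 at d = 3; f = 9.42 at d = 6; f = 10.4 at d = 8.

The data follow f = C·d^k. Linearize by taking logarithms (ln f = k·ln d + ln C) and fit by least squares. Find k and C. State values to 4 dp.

k = 0.9943, C = 1.4299

Let Y = ln f. Fitting Y = k·ln d + ln C by least squares:
XᵀX = [[9.2219, 5.6630]; [5.6630, 4]], rhs = [11.1943, 7.0610]ᵀ  (here Σln d = 5.6630, Σ(ln d)² = 9.2219, Σln f = 7.0610, Σln d·ln f = 11.1943).
Solving (det = 4.8184): k = 0.99428, ln C = 0.35763, so C = exp(0.35763) = 1.42993.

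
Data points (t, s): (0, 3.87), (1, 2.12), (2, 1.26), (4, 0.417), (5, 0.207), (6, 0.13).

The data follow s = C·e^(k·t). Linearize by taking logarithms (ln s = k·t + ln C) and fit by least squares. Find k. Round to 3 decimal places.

Let Y = ln s. Fitting Y = k·t + ln C by least squares:
Over the data: Σt = 18.0000, Σ(t)² = 82.0000, Σln s = -2.1541, Σt·ln s = -22.4015.
Normal system: [[82.0000, 18.0000]; [18.0000, 6]]·[k, ln C]ᵀ = [-22.4015, -2.1541]ᵀ.
Δ = 82.0000·6 − (18.0000)² = 168.0000; k = (-22.4015·6 − 18.0000·-2.1541)/168.0000 = -0.56925, ln C = (82.0000·-2.1541 − 18.0000·-22.4015)/168.0000 = 1.34874.

k = -0.569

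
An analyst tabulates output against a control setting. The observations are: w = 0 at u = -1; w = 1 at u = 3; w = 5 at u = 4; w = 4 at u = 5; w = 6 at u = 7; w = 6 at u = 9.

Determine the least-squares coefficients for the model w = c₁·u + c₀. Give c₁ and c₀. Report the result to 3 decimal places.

Sums needed: Σu·u = 181, Σu = 27, Σ1 = 6.
And Σu·w = 139, Σw = 22.
So AᵀA·[c₁, c₀]ᵀ = Aᵀw: [[181, 27]; [27, 6]]·[c₁, c₀]ᵀ = [139, 22]ᵀ.
Δ = 181·6 − 27² = 357.
c₁ = (139·6 − 27·22)/357 = 80/119; c₀ = (181·22 − 27·139)/357 = 229/357.

c₁ = 0.672, c₀ = 0.641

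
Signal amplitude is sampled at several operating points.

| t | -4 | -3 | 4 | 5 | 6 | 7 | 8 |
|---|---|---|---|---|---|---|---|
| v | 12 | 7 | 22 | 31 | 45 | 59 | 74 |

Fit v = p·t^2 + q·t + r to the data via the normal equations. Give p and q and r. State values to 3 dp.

p = 0.995, q = 1.200, r = 1.212

The normal system XᵀX·[p, q, r]ᵀ = Xᵀv is [[9011, 1169, 215]; [1169, 215, 23]; [215, 23, 7]]·[p, q, r]ᵀ = [10629, 1449, 250]ᵀ.
Inverting the 3×3 Gram matrix, [p, q, r]ᵀ = [141257/141974, 170391/141974, 86018/70987]ᵀ.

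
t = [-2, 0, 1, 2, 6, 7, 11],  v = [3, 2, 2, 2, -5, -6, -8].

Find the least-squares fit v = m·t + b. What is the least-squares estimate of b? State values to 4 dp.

Sums needed: Σt·t = 215, Σt = 25, Σ1 = 7.
And Σt·v = -160, Σv = -10.
AᵀA·[m, b]ᵀ = Aᵀv becomes [[215, 25]; [25, 7]]·[m, b]ᵀ = [-160, -10]ᵀ.
Determinant 215·7 − 25² = 880.
m = ((-160)·7 − 25·(-10))/880 = -87/88; b = (215·(-10) − 25·(-160))/880 = 185/88.

b = 2.1023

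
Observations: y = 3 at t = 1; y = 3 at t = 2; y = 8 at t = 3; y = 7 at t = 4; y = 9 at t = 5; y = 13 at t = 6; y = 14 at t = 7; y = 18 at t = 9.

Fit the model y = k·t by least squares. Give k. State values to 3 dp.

k = 2.009

The normal system XᵀX·[k]ᵀ = Xᵀy is [[221]]·[k]ᵀ = [444]ᵀ.
Hence k = 444 / 221 ≈ 2.00905.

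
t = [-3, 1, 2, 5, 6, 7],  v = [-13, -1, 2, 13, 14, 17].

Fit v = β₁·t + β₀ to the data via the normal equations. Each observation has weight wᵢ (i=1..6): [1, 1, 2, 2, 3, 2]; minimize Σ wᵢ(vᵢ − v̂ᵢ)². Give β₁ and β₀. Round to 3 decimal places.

β₁ = 3.041, β₀ = -3.800

Setting ∂/∂β₁ … = 0 gives: 274·β₁ + 44·β₀ = 666;  44·β₁ + 11·β₀ = 92.
Eliminating β₀: 11·(row 1) − 44·(row 2) gives 1078·β₁ = 11·666 − 44·92 = 3278, so β₁ = 149/49.
Then β₀ = (92 − 44·(149/49))/11 = -2048/539.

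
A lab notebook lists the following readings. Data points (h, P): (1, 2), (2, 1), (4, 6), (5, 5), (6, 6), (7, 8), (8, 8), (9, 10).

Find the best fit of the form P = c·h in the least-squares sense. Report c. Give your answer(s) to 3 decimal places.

Compute the Gram sums: Σh·h = 276.
For MᵀP: Σh·P = 299.
MᵀM·[c]ᵀ = MᵀP becomes [[276]]·[c]ᵀ = [299]ᵀ.
Hence c = 299 / 276 ≈ 1.08333.

c = 1.083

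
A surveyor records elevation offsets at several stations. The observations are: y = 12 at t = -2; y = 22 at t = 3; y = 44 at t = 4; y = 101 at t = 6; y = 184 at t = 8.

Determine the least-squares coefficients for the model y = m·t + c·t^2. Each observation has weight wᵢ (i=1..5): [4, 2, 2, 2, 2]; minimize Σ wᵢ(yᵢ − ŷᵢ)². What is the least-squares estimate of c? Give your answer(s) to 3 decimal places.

Compute the Gram sums: Σwᵢ·t·t = 266, Σwᵢ·t·t^2 = 1606, Σwᵢ·t^2·t^2 = 11522.
And Σwᵢ·t·y = 4544, Σwᵢ·t^2·y = 32820.
So XᵀWX·[m, c]ᵀ = XᵀWy: [[266, 1606]; [1606, 11522]]·[m, c]ᵀ = [4544, 32820]ᵀ.
det = 266·11522 − 1606² = 485616.
m = (4544·11522 − 1606·32820)/485616 = -44119/60702; c = (266·32820 − 1606·4544)/485616 = 179057/60702.

c = 2.950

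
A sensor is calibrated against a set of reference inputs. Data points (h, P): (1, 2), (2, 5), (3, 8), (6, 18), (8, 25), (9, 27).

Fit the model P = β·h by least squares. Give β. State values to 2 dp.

Entries of XᵀX: Σh·h = 195.
For XᵀP: Σh·P = 587.
XᵀX·[β]ᵀ = XᵀP becomes [[195]]·[β]ᵀ = [587]ᵀ.
β = 587/195 = 3.01026.

β = 3.01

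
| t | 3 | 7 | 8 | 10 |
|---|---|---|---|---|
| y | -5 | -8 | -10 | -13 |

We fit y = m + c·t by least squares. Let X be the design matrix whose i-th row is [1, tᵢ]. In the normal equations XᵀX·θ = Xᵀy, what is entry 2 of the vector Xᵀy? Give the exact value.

-281

Entry 2 ↔ basis t, so (Xᵀy)_{2} = Σᵢ (t)·yᵢ = (3)·(-5) + (7)·(-8) + (8)·(-10) + (10)·(-13) = -281.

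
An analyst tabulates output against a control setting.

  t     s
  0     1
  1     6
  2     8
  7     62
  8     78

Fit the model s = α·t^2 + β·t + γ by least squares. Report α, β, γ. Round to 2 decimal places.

Sums needed: Σt^2·t^2 = 6514, Σt^2·t = 864, Σt^2 = 118, Σt·t = 118, Σt = 18, Σ1 = 5.
Moment sums: Σt^2·s = 8068, Σt·s = 1080, Σs = 155.
Row-reducing yields α = 6687/6871, β = 12213/6871, γ = 11221/6871.

α = 0.97, β = 1.78, γ = 1.63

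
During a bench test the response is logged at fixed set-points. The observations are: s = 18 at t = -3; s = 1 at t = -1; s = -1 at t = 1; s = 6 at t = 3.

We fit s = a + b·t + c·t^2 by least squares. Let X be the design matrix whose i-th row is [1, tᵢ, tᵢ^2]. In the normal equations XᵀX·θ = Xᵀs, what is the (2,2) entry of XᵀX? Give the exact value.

20

Row 2 ↔ basis t, column 2 ↔ basis t, so (XᵀX)_{2,2} = Σᵢ (t)·(t) = (-3)·(-3) + (-1)·(-1) + (1)·(1) + (3)·(3) = 20.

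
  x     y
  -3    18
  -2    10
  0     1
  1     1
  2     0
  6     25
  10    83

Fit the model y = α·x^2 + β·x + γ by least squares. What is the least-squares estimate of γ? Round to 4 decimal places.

γ = 1.2569

Entries of MᵀM: Σx^2·x^2 = 11410, Σx^2·x = 1190, Σx^2 = 154, Σx·x = 154, Σx = 14, Σ1 = 7.
For Mᵀy: Σx^2·y = 9403, Σx·y = 907, Σy = 138.
Normal equations: [[11410, 1190, 154]; [1190, 154, 14]; [154, 14, 7]]·[α, β, γ]ᵀ = [9403, 907, 138]ᵀ.
Inverting the 3×3 Gram matrix, [α, β, γ]ᵀ = [325/308, -6593/2772, 871/693]ᵀ.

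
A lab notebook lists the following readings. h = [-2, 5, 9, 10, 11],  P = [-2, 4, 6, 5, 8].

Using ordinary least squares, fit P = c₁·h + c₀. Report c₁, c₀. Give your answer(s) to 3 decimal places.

c₁ = 0.684, c₀ = -0.313

Sums needed: Σh·h = 331, Σh = 33, Σ1 = 5.
For AᵀP: Σh·P = 216, ΣP = 21.
det = 331·5 − 33² = 566.
c₁ = (216·5 − 33·21)/566 = 387/566; c₀ = (331·21 − 33·216)/566 = -177/566.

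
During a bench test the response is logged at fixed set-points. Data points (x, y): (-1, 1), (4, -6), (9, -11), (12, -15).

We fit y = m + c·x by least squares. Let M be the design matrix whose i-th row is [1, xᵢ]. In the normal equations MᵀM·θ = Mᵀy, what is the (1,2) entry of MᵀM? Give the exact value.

Row 1 ↔ basis 1, column 2 ↔ basis x, so (MᵀM)_{1,2} = Σᵢ x = (1)·(-1) + (1)·(4) + (1)·(9) + (1)·(12) = 24.

24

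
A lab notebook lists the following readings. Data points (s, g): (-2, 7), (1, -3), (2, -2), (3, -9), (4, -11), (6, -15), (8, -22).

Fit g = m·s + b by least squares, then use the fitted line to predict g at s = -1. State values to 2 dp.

Sums needed: Σs·s = 134, Σs = 22, Σ1 = 7.
For Aᵀg: Σs·g = -358, Σg = -55.
Normal equations: [[134, 22]; [22, 7]]·[m, b]ᵀ = [-358, -55]ᵀ.
Determinant 134·7 − 22² = 454.
m = ((-358)·7 − 22·(-55))/454 = -648/227; b = (134·(-55) − 22·(-358))/454 = 253/227.
At s = -1: ĝ = (-648/227)·(-1) + (253/227)·(1) = 901/227.

ĝ = 3.97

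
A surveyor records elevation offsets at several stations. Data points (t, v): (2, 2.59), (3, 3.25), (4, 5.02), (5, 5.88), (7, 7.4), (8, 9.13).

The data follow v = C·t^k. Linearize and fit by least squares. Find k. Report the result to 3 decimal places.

Linearized form: ln v = k·ln t + ln C. From the 6 transformed points,
Over the data: Σln t = 8.8128, Σ(ln t)² = 14.3101, Σln v = 9.7283, Σln t·ln v = 15.5359.
Normal system: [[14.3101, 8.8128]; [8.8128, 6]]·[k, ln C]ᵀ = [15.5359, 9.7283]ᵀ.
Δ = 14.3101·6 − (8.8128)² = 8.1947; k = (15.5359·6 − 8.8128·9.7283)/8.1947 = 0.91294, ln C = (14.3101·9.7283 − 8.8128·15.5359)/8.1947 = 0.28045.

k = 0.913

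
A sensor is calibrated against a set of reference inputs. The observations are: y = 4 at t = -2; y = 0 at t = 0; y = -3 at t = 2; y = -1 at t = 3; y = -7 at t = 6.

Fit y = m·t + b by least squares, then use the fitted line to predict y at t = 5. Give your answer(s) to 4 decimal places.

ŷ = -5.4348

Sums needed: Σt·t = 53, Σt = 9, Σ1 = 5.
For Xᵀy: Σt·y = -59, Σy = -7.
Determinant 53·5 − 9² = 184.
m = ((-59)·5 − 9·(-7))/184 = -29/23; b = (53·(-7) − 9·(-59))/184 = 20/23.
At t = 5: ŷ = (-29/23)·(5) + (20/23)·(1) = -125/23.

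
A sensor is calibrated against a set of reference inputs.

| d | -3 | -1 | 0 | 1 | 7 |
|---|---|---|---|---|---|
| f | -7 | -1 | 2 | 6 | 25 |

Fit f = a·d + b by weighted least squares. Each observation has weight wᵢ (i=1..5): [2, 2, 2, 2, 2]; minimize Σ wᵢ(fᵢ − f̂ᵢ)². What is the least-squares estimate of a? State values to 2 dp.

Compute the Gram sums: Σwᵢ·d·d = 120, Σwᵢ·d = 8, Σwᵢ·1 = 10.
For XᵀWf: Σwᵢ·d·f = 406, Σwᵢ·f = 50.
Δ = 120·10 − 8² = 1136.
a = (406·10 − 8·50)/1136 = 915/284; b = (120·50 − 8·406)/1136 = 172/71.

a = 3.22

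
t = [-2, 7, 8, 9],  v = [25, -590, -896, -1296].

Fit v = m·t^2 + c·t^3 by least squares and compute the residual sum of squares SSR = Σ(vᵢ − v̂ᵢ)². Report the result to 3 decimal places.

The normal equations are: 13074·m + 108592·c = -191130;  108592·m + 911298·c = -1606106.
Eliminating c: 911298·(row 1) − 108592·(row 2) gives 122087588·m = 911298·(-191130) − 108592·(-1606106) = 233876012, so m = 58469003/30521897.
Then c = ((-1606106) − 108592·(58469003/30521897))/911298 = -60760221/30521897.
Residuals: 43089645/30521897, -4592082/4360271, 19597248/30521897, 1833354/30521897; SSR = 107378793/30521897.

SSR = 3.518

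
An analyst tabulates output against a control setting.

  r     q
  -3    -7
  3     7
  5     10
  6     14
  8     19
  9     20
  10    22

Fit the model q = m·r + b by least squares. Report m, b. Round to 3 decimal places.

m = 2.265, b = -0.150

AᵀA·[m, b]ᵀ = Aᵀq reads: 324·m + 38·b = 728;  38·m + 7·b = 85.
(Σr·r = 324, Σr = 38, Σ1 = 7, Σr·q = 728, Σq = 85.)
Determinant 324·7 − 38² = 824.
m = (728·7 − 38·85)/824 = 933/412; b = (324·85 − 38·728)/824 = -31/206.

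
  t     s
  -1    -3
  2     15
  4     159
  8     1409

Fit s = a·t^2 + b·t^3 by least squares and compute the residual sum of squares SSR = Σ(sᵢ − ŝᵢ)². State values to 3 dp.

The normal system AᵀA·[a, b]ᵀ = Aᵀs is [[4369, 33823]; [33823, 266305]]·[a, b]ᵀ = [92777, 731707]ᵀ.
det = 4369·266305 − 33823² = 19491216.
a = (92777·266305 − 33823·731707)/19491216 = -10386719/4872804; b = (4369·731707 − 33823·92777)/19491216 = 14707853/4872804.
Residuals: 2619040/1218201, -755972/1218201, -28271/406067, 27529/1218201; SSR = 6106394/1218201.

SSR = 5.013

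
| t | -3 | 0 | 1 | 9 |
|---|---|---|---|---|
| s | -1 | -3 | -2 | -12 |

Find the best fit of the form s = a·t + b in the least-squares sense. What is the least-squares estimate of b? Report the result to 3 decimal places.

With design matrix M, MᵀM = [[91, 7]; [7, 4]] and Mᵀs = [-107, -18]ᵀ.
det = 91·4 − 7² = 315.
a = ((-107)·4 − 7·(-18))/315 = -302/315; b = (91·(-18) − 7·(-107))/315 = -127/45.

b = -2.822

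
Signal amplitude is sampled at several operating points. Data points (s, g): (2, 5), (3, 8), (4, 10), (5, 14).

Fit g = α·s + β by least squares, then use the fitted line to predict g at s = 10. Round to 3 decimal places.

ĝ = 28.100

The normal system MᵀM·[α, β]ᵀ = Mᵀg is [[54, 14]; [14, 4]]·[α, β]ᵀ = [144, 37]ᵀ.
Determinant 54·4 − 14² = 20.
α = (144·4 − 14·37)/20 = 29/10; β = (54·37 − 14·144)/20 = -9/10.
At s = 10: ĝ = (29/10)·(10) + (-9/10)·(1) = 281/10.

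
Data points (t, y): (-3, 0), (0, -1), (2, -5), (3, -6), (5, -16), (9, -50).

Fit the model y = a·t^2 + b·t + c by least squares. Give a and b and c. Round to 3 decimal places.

a = -0.497, b = -1.067, c = 0.456

From the data, Σt^2·t^2 = 7364, Σt^2·t = 862, Σt^2 = 128, Σt·t = 128, Σt = 16, Σ1 = 6.
For Mᵀy: Σt^2·y = -4524, Σt·y = -558, Σy = -78.
So MᵀM·[a, b, c]ᵀ = Mᵀy: [[7364, 862, 128]; [862, 128, 16]; [128, 16, 6]]·[a, b, c]ᵀ = [-4524, -558, -78]ᵀ.
Solving the 3×3 system (Gaussian elimination) gives a = -15455/31071, b = -33140/31071, c = 4719/10357.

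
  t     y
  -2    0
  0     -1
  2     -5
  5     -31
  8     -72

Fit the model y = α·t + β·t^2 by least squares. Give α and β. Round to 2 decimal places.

α = -1.45, β = -0.94

Setting ∂/∂α … = 0 gives: 97·α + 637·β = -741;  637·α + 4753·β = -5403.
(Σt·t = 97, Σt·t^2 = 637, Σt^2·t^2 = 4753, Σt·y = -741, Σt^2·y = -5403.)
Eliminating β: 4753·(row 1) − 637·(row 2) gives 55272·α = 4753·(-741) − 637·(-5403) = -80262, so α = -273/188.
Then β = ((-5403) − 637·(-273/188))/4753 = -8679/9212.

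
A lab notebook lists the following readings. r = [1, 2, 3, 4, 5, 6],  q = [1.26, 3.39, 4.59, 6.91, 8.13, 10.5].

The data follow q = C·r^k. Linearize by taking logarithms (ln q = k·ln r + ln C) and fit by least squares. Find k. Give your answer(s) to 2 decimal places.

Linearized form: ln q = k·ln r + ln C. From the 6 transformed points,
Over the data: Σln r = 6.5793, Σ(ln r)² = 9.4099, Σln q = 9.3557, Σln r·ln q = 12.7858.
Normal system: [[9.4099, 6.5793]; [6.5793, 6]]·[k, ln C]ᵀ = [12.7858, 9.3557]ᵀ.
Slope k = (n·Σln r·ln q − Σln r·Σln q)/(n·Σ(ln r)² − (Σln r)²) = (6·12.7858 − 6.5793·9.3557)/13.1729 = 1.15094; ln C = (Σln q − k·Σln r)/n = 0.29724.

k = 1.15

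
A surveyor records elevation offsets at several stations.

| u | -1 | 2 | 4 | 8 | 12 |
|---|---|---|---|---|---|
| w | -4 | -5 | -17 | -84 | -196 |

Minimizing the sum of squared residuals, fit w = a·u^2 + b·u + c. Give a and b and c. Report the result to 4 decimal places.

The normal system MᵀM·[a, b, c]ᵀ = Mᵀw is [[25105, 2311, 229]; [2311, 229, 25]; [229, 25, 5]]·[a, b, c]ᵀ = [-33896, -3098, -306]ᵀ.
Inverting the 3×3 Gram matrix, [a, b, c]ᵀ = [-99732/66913, 9937/6083, -10555/9559]ᵀ.

a = -1.4905, b = 1.6336, c = -1.1042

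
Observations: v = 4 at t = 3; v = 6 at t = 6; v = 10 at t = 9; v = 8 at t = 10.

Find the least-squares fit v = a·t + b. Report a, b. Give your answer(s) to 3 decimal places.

With design matrix A, AᵀA = [[226, 28]; [28, 4]] and Aᵀv = [218, 28]ᵀ.
Determinant 226·4 − 28² = 120.
a = (218·4 − 28·28)/120 = 11/15; b = (226·28 − 28·218)/120 = 28/15.

a = 0.733, b = 1.867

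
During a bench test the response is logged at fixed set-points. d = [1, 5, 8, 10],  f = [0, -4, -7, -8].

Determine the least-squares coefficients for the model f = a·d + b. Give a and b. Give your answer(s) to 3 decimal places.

a = -0.913, b = 0.728

Entries of XᵀX: Σd·d = 190, Σd = 24, Σ1 = 4.
For Xᵀf: Σd·f = -156, Σf = -19.
Normal equations: [[190, 24]; [24, 4]]·[a, b]ᵀ = [-156, -19]ᵀ.
det = 190·4 − 24² = 184.
a = ((-156)·4 − 24·(-19))/184 = -21/23; b = (190·(-19) − 24·(-156))/184 = 67/92.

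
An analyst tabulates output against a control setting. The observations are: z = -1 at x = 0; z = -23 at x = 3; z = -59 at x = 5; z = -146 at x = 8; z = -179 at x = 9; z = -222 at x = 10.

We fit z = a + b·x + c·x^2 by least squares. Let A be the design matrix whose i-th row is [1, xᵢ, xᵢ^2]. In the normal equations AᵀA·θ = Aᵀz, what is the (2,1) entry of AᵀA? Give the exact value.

Row 2 ↔ basis x, column 1 ↔ basis 1, so (AᵀA)_{2,1} = Σᵢ x = (0)·(1) + (3)·(1) + (5)·(1) + (8)·(1) + (9)·(1) + (10)·(1) = 35.

35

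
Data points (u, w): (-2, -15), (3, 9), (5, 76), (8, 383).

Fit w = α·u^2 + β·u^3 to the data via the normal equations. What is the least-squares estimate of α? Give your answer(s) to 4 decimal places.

From the data, Σu^2·u^2 = 4818, Σu^2·u^3 = 36104, Σu^3·u^3 = 278562.
Right-hand side: Σu^2·w = 26433, Σu^3·w = 205959.
MᵀM·[α, β]ᵀ = Mᵀw becomes [[4818, 36104]; [36104, 278562]]·[α, β]ᵀ = [26433, 205959]ᵀ.
Δ = 4818·278562 − 36104² = 38612900.
α = (26433·278562 − 36104·205959)/38612900 = -7271439/3861290; β = (4818·205959 − 36104·26433)/38612900 = 3797343/3861290.

α = -1.8832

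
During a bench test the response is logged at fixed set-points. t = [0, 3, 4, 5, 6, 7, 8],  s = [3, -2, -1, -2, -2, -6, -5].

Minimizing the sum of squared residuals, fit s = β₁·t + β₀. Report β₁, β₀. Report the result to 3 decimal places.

Entries of MᵀM: Σt·t = 199, Σt = 33, Σ1 = 7.
For Mᵀs: Σt·s = -114, Σs = -15.
Determinant 199·7 − 33² = 304.
β₁ = ((-114)·7 − 33·(-15))/304 = -303/304; β₀ = (199·(-15) − 33·(-114))/304 = 777/304.

β₁ = -0.997, β₀ = 2.556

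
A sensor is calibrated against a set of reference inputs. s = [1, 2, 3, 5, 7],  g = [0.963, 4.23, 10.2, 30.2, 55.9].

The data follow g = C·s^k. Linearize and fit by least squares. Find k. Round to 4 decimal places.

k = 2.1025

Linearized form: ln g = k·ln s + ln C. From the 5 transformed points,
Σln s = 5.3471, Σ(ln s)² = 8.0643, Σln g = 11.1583, Σln s·ln g = 16.8653.
Equations: 8.0643·k + 5.3471·ln C = 16.8653;  5.3471·k + 5·ln C = 11.1583.
Δ = 8.0643·5 − (5.3471)² = 11.7297; k = (16.8653·5 − 5.3471·11.1583)/11.7297 = 2.10250, ln C = (8.0643·11.1583 − 5.3471·16.8653)/11.7297 = -0.01680.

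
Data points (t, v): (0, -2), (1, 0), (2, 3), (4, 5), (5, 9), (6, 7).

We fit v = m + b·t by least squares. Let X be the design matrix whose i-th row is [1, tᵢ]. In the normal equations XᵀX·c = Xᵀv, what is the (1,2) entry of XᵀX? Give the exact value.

18

Row 1 ↔ basis 1, column 2 ↔ basis t, so (XᵀX)_{1,2} = Σᵢ t = (1)·(0) + (1)·(1) + (1)·(2) + (1)·(4) + (1)·(5) + (1)·(6) = 18.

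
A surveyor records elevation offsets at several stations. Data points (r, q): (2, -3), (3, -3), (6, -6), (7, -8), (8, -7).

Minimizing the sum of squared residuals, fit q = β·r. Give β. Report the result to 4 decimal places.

β = -1.0062

Normal-equation sums: Σr·r = 162.
And Σr·q = -163.
XᵀX·[β]ᵀ = Xᵀq becomes [[162]]·[β]ᵀ = [-163]ᵀ.
Hence β = -163 / 162 ≈ -1.00617.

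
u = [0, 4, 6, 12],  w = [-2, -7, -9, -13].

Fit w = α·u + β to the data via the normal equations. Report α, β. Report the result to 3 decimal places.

α = -0.900, β = -2.800

Normal-equation sums: Σu·u = 196, Σu = 22, Σ1 = 4.
Right-hand side: Σu·w = -238, Σw = -31.
Normal equations: [[196, 22]; [22, 4]]·[α, β]ᵀ = [-238, -31]ᵀ.
Δ = 196·4 − 22² = 300.
α = ((-238)·4 − 22·(-31))/300 = -9/10; β = (196·(-31) − 22·(-238))/300 = -14/5.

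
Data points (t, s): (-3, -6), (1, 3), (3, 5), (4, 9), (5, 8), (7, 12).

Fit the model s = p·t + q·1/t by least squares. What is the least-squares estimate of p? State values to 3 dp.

Entries of AᵀA: Σt·t = 109, Σt·1/t = 6, Σ1/t·1/t = 237281/176400.
Right-hand side: Σt·s = 196, Σ1/t·s = 5137/420.
So AᵀA·[p, q]ᵀ = Aᵀs: [[109, 6]; [6, 237281/176400]]·[p, q]ᵀ = [196, 5137/420]ᵀ.
det = 109·(237281/176400) − 6² = 19513229/176400.
p = (196·(237281/176400) − 6·(5137/420))/(19513229/176400) = 33561836/19513229; q = (109·(5137/420) − 6·196)/(19513229/176400) = 27725460/19513229.

p = 1.720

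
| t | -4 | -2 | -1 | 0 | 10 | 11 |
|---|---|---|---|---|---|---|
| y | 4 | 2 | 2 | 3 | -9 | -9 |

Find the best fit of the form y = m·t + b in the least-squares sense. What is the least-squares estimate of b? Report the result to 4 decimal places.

The normal equations are: 242·m + 14·b = -211;  14·m + 6·b = -7.
Eliminating b: 6·(row 1) − 14·(row 2) gives 1256·m = 6·(-211) − 14·(-7) = -1168, so m = -146/157.
Then b = ((-7) − 14·(-146/157))/6 = 315/314.

b = 1.0032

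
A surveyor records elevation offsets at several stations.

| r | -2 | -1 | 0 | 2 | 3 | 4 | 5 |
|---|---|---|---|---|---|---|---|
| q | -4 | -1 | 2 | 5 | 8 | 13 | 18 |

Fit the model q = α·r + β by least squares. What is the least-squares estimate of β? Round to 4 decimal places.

Forming AᵀA = [[59, 11]; [11, 7]] and Aᵀq = [185, 41]ᵀ gives AᵀA·[α, β]ᵀ = Aᵀq.
Eliminating β: 7·(row 1) − 11·(row 2) gives 292·α = 7·185 − 11·41 = 844, so α = 211/73.
Then β = (41 − 11·(211/73))/7 = 96/73.

β = 1.3151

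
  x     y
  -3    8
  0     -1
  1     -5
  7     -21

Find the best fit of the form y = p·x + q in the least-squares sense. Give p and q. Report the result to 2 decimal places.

p = -2.89, q = -1.14

Setting ∂/∂p … = 0 gives: 59·p + 5·q = -176;  5·p + 4·q = -19.
(Σx·x = 59, Σx = 5, Σ1 = 4, Σx·y = -176, Σy = -19.)
det = 59·4 − 5² = 211.
p = ((-176)·4 − 5·(-19))/211 = -609/211; q = (59·(-19) − 5·(-176))/211 = -241/211.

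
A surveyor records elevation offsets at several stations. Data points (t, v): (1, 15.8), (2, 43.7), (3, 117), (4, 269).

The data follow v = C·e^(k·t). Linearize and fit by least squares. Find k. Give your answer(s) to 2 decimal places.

k = 0.95

Let Y = ln v. Fitting Y = k·t + ln C by least squares:
Σt = 10.0000, Σ(t)² = 30.0000, Σln v = 16.8942, Σt·ln v = 46.9801.
Equations: 30.0000·k + 10.0000·ln C = 46.9801;  10.0000·k + 4·ln C = 16.8942.
Solving (det = 20.0000): k = 0.94889, ln C = 1.85133.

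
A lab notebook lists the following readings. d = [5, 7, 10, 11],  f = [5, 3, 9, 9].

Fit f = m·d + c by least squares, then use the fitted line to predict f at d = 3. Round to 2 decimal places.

f̂ = 1.77

The normal equations are: 295·m + 33·c = 235;  33·m + 4·c = 26.
Determinant 295·4 − 33² = 91.
m = (235·4 − 33·26)/91 = 82/91; c = (295·26 − 33·235)/91 = -85/91.
At d = 3: f̂ = (82/91)·(3) + (-85/91)·(1) = 23/13.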